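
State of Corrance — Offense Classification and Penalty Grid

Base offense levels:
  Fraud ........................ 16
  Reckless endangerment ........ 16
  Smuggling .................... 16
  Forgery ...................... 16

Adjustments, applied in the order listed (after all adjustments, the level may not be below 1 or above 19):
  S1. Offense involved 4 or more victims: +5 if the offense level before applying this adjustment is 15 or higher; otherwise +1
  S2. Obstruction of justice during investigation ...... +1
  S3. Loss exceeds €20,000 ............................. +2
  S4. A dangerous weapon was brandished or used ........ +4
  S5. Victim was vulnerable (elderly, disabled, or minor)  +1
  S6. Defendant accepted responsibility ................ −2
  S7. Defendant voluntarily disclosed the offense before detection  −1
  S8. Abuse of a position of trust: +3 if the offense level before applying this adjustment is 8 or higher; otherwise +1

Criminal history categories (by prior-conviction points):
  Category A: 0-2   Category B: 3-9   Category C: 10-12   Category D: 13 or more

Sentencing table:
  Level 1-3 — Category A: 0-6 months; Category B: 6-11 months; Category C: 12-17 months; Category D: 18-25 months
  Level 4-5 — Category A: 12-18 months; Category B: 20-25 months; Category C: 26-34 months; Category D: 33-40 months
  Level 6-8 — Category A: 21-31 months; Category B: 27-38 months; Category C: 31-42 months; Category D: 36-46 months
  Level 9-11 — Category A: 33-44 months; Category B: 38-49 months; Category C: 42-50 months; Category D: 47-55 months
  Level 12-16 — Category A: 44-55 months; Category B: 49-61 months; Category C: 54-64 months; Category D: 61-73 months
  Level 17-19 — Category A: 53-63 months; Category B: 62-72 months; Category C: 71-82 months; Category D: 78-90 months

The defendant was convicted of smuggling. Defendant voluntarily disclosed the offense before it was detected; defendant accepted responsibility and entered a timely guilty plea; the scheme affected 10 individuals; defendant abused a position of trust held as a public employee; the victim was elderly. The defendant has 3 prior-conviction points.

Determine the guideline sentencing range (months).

62-72 months

Base offense level for smuggling: 16.
S1 applies (level before this adjustment is 16 ≥ 15, so +5): 16 + 5 = 21.
S2 does not apply.
S3 does not apply.
S5 applies: 21 + 1 = 22.
S6 applies: 22 − 2 = 20.
S7 applies: 20 − 1 = 19.
S8 applies (level before this adjustment is 19 ≥ 8, so +3): 19 + 3 = 22.
Level 22 exceeds the maximum of 19; capped at 19.
Final offense level: 19.
Criminal history: 3 prior points → Category B (3-9).
Level 19 falls in the 17-19 band.
Grid: Level 17-19 × Category B = 62-72 months.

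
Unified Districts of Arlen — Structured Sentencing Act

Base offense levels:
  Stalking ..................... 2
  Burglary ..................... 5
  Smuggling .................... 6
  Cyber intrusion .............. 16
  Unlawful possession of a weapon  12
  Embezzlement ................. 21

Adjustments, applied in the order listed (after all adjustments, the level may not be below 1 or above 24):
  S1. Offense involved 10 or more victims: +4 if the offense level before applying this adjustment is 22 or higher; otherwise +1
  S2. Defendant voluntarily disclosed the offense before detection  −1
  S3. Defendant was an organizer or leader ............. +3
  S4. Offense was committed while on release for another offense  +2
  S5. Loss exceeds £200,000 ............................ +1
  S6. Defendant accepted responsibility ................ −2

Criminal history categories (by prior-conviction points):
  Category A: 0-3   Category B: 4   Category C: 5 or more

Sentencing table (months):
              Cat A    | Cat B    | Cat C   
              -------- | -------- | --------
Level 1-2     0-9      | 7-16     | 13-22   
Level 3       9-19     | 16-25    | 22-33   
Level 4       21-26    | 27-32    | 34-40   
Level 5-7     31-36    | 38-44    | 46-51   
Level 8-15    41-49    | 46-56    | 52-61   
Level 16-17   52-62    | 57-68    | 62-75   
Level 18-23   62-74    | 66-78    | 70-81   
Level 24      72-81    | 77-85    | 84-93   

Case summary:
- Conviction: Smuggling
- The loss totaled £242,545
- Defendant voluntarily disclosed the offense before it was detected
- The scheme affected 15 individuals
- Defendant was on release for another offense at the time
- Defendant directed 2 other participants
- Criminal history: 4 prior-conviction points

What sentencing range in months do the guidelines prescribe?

Base offense level for smuggling: 6.
S1 applies (level before this adjustment is 6 < 22, so +1): 6 + 1 = 7.
S2 applies: 7 − 1 = 6.
S3 applies: 6 + 3 = 9.
S4 applies: 9 + 2 = 11.
S5 applies: 11 + 1 = 12.
S6 does not apply.
Final offense level: 12.
Criminal history: 4 prior points → Category B (4).
Level 12 falls in the 8-15 band.
Grid: Level 8-15 × Category B = 46-56 months.

46-56 months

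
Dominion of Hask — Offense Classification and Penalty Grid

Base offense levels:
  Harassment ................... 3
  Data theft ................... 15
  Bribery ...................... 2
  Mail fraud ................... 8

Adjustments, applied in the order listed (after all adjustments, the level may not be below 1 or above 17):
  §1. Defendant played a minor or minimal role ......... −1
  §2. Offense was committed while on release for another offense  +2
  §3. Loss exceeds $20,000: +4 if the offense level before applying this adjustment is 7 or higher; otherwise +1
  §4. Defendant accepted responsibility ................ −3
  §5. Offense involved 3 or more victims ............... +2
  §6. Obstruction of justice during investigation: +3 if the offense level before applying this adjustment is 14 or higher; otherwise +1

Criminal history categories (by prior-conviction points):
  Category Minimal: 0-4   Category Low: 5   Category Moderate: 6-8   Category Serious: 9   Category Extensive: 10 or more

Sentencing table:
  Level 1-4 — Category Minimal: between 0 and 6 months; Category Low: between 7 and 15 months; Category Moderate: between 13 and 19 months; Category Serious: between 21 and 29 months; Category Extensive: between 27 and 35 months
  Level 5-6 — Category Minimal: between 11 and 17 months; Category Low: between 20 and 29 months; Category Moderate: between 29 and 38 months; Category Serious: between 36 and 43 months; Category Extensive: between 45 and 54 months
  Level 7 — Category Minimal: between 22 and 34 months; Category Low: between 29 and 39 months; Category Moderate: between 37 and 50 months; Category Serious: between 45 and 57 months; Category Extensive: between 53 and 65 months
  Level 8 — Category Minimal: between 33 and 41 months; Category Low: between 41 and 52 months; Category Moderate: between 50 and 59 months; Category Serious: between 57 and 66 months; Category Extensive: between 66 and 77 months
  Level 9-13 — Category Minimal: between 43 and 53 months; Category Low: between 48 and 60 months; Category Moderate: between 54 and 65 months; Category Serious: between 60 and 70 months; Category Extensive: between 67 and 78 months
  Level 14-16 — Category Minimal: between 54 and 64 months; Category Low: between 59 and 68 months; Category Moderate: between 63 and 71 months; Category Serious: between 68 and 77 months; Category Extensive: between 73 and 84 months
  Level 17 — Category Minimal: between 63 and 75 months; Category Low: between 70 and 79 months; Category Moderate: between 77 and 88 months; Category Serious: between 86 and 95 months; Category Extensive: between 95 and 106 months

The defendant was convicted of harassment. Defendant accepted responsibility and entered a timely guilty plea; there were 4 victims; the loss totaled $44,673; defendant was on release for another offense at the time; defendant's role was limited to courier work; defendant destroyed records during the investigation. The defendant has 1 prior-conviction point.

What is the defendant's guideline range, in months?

Base offense level for harassment: 3.
§1 applies: 3 − 1 = 2.
§2 applies: 2 + 2 = 4.
§3 applies (level before this adjustment is 4 < 7, so +1): 4 + 1 = 5.
§4 applies: 5 − 3 = 2.
§5 applies: 2 + 2 = 4.
§6 applies (level before this adjustment is 4 < 14, so +1): 4 + 1 = 5.
Final offense level: 5.
Criminal history: 1 prior point → Category Minimal (0-4).
Level 5 falls in the 5-6 band.
Grid: Level 5-6 × Category Minimal = 11-17 months.

11-17 months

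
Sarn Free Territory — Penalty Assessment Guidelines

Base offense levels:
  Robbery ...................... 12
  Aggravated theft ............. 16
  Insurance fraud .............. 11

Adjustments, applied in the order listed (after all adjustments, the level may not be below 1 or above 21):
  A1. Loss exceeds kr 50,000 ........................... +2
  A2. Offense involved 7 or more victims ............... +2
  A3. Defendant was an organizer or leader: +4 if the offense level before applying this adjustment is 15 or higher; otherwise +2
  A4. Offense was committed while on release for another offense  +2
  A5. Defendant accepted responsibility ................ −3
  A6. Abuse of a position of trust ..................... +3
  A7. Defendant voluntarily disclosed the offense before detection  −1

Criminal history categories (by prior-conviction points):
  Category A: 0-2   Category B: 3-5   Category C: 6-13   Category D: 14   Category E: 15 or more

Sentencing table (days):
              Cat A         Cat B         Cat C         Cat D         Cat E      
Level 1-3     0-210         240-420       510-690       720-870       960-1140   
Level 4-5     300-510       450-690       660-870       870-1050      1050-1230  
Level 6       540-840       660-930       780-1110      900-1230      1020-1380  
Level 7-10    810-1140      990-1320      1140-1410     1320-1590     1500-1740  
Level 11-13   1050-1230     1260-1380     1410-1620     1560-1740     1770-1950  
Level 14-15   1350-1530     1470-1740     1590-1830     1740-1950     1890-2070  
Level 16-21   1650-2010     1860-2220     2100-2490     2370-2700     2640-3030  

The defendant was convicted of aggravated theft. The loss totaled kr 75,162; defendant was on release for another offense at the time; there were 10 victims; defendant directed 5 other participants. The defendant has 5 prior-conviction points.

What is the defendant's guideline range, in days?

Base offense level for aggravated theft: 16.
A1 applies: 16 + 2 = 18.
A2 applies: 18 + 2 = 20.
A3 applies (level before this adjustment is 20 ≥ 15, so +4): 20 + 4 = 24.
A4 applies: 24 + 2 = 26.
A5 does not apply.
A6 does not apply.
A7 does not apply.
Level 26 exceeds the maximum of 21; capped at 21.
Final offense level: 21.
Criminal history: 5 prior points → Category B (3-5).
Level 21 falls in the 16-21 band.
Grid: Level 16-21 × Category B = 1860-2220 days.

1860-2220 days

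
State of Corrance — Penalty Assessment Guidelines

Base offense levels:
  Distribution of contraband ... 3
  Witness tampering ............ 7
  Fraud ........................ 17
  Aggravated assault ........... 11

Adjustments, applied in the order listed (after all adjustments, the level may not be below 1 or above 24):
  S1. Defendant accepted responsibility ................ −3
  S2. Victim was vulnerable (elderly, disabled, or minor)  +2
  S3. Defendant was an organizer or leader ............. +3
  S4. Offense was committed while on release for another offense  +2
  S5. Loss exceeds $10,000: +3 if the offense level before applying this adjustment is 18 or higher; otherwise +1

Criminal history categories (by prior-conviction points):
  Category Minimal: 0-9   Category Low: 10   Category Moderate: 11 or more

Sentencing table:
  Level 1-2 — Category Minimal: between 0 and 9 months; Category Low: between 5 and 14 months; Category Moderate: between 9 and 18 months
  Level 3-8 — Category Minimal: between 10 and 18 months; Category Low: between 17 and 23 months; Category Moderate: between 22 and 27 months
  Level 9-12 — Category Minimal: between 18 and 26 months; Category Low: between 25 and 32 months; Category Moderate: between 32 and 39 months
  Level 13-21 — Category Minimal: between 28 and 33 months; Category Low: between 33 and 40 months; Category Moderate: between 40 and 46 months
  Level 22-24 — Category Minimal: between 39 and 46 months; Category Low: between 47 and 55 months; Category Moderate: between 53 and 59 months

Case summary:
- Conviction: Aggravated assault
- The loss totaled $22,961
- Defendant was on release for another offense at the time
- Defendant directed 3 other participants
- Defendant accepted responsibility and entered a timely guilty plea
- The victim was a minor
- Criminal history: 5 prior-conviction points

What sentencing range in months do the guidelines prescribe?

Base offense level for aggravated assault: 11.
S1 applies: 11 − 3 = 8.
S2 applies: 8 + 2 = 10.
S3 applies: 10 + 3 = 13.
S4 applies: 13 + 2 = 15.
S5 applies (level before this adjustment is 15 < 18, so +1): 15 + 1 = 16.
Final offense level: 16.
Criminal history: 5 prior points → Category Minimal (0-9).
Level 16 falls in the 13-21 band.
Grid: Level 13-21 × Category Minimal = 28-33 months.

28-33 months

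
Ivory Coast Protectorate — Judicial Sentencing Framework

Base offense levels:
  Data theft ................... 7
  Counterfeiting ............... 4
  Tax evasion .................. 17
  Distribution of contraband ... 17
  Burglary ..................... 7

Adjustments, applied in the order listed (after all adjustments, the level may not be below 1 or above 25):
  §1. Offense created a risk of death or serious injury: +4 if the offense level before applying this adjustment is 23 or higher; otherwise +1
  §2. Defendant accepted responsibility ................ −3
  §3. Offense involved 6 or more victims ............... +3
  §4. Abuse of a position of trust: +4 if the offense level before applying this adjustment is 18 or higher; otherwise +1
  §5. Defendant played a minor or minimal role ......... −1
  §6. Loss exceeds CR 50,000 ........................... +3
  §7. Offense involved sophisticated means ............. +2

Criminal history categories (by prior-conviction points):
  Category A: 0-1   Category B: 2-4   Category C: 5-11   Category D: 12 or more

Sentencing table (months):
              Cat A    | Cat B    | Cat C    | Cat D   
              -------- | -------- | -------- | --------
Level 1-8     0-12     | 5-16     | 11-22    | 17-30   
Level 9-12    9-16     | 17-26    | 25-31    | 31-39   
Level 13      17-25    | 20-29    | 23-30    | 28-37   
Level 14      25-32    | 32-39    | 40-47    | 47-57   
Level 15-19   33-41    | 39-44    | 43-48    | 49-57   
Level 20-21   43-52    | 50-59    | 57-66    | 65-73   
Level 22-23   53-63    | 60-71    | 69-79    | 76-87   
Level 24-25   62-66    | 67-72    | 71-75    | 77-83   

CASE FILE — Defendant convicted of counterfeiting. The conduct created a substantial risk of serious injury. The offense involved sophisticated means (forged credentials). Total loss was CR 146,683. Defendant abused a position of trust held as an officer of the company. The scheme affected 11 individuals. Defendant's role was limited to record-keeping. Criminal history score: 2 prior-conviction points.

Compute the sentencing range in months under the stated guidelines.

20-29 months

Base offense level for counterfeiting: 4.
§1 applies (level before this adjustment is 4 < 23, so +1): 4 + 1 = 5.
§3 applies: 5 + 3 = 8.
§4 applies (level before this adjustment is 8 < 18, so +1): 8 + 1 = 9.
§5 applies: 9 − 1 = 8.
§6 applies: 8 + 3 = 11.
§7 applies: 11 + 2 = 13.
Final offense level: 13.
Criminal history: 2 prior points → Category B (2-4).
Level 13 falls in the 13 band.
Grid: Level 13 × Category B = 20-29 months.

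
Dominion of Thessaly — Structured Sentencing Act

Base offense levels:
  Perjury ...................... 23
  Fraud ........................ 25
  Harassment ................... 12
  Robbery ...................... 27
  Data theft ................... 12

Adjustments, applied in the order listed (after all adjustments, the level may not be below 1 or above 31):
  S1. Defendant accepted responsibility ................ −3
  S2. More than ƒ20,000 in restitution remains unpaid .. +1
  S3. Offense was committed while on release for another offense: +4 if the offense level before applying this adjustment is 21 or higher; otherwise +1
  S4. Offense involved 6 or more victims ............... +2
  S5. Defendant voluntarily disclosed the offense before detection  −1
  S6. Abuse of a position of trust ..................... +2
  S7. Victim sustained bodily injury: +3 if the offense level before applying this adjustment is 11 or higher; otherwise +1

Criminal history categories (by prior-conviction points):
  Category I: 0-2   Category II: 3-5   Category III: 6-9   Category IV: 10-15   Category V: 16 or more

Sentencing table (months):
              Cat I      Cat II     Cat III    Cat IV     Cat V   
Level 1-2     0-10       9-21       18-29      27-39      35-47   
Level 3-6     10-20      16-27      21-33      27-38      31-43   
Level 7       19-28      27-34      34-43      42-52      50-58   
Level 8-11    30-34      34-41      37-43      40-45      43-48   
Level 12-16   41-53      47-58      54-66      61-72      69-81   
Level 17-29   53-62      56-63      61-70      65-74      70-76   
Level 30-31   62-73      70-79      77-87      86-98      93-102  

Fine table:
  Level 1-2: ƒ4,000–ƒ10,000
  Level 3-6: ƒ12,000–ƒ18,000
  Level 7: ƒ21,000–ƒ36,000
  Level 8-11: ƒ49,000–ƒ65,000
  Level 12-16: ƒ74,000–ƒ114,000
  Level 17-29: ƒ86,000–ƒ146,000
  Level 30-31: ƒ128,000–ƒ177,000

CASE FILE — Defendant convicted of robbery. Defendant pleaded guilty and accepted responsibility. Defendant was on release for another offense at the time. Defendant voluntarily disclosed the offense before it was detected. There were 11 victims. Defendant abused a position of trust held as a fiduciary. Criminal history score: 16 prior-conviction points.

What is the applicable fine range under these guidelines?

Base offense level for robbery: 27.
S1 applies: 27 − 3 = 24.
S3 applies (level before this adjustment is 24 ≥ 21, so +4): 24 + 4 = 28.
S4 applies: 28 + 2 = 30.
S5 applies: 30 − 1 = 29.
S6 applies: 29 + 2 = 31.
S7 does not apply.
Final offense level: 31.
Level 31 falls in the 30-31 band.
Fine table: Level 30-31 → ƒ128,000–ƒ177,000.

ƒ128,000–ƒ177,000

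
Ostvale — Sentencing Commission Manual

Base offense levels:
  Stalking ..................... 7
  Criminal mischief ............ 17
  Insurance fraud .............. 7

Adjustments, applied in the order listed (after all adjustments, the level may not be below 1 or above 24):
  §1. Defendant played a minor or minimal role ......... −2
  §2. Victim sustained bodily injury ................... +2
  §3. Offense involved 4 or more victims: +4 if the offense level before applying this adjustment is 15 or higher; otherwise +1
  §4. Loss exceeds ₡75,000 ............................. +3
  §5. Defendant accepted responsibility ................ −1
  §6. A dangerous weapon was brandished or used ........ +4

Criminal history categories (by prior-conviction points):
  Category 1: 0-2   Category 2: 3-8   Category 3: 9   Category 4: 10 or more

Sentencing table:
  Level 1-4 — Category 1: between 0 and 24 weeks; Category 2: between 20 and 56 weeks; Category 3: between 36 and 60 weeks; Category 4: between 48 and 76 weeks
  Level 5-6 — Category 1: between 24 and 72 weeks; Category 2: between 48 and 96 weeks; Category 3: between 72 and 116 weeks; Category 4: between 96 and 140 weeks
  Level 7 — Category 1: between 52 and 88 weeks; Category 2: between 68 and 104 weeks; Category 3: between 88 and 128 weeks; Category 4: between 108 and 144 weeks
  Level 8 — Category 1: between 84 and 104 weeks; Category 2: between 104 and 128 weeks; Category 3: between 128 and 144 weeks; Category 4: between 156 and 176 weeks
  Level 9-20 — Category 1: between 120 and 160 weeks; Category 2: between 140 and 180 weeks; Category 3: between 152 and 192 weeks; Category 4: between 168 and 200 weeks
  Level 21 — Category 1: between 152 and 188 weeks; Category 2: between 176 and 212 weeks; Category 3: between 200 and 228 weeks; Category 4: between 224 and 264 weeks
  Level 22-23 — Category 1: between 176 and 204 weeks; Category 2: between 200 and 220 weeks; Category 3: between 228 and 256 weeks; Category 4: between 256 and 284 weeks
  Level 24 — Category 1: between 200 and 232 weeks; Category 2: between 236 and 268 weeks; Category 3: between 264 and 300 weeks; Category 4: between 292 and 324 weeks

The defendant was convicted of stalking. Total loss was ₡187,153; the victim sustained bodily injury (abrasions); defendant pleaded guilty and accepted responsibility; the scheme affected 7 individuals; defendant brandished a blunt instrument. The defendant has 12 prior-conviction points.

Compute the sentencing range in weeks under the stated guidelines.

Base offense level for stalking: 7.
§1 does not apply.
§2 applies: 7 + 2 = 9.
§3 applies (level before this adjustment is 9 < 15, so +1): 9 + 1 = 10.
§4 applies: 10 + 3 = 13.
§5 applies: 13 − 1 = 12.
§6 applies: 12 + 4 = 16.
Final offense level: 16.
Criminal history: 12 prior points → Category 4 (10+).
Level 16 falls in the 9-20 band.
Grid: Level 9-20 × Category 4 = 168-200 weeks.

168-200 weeks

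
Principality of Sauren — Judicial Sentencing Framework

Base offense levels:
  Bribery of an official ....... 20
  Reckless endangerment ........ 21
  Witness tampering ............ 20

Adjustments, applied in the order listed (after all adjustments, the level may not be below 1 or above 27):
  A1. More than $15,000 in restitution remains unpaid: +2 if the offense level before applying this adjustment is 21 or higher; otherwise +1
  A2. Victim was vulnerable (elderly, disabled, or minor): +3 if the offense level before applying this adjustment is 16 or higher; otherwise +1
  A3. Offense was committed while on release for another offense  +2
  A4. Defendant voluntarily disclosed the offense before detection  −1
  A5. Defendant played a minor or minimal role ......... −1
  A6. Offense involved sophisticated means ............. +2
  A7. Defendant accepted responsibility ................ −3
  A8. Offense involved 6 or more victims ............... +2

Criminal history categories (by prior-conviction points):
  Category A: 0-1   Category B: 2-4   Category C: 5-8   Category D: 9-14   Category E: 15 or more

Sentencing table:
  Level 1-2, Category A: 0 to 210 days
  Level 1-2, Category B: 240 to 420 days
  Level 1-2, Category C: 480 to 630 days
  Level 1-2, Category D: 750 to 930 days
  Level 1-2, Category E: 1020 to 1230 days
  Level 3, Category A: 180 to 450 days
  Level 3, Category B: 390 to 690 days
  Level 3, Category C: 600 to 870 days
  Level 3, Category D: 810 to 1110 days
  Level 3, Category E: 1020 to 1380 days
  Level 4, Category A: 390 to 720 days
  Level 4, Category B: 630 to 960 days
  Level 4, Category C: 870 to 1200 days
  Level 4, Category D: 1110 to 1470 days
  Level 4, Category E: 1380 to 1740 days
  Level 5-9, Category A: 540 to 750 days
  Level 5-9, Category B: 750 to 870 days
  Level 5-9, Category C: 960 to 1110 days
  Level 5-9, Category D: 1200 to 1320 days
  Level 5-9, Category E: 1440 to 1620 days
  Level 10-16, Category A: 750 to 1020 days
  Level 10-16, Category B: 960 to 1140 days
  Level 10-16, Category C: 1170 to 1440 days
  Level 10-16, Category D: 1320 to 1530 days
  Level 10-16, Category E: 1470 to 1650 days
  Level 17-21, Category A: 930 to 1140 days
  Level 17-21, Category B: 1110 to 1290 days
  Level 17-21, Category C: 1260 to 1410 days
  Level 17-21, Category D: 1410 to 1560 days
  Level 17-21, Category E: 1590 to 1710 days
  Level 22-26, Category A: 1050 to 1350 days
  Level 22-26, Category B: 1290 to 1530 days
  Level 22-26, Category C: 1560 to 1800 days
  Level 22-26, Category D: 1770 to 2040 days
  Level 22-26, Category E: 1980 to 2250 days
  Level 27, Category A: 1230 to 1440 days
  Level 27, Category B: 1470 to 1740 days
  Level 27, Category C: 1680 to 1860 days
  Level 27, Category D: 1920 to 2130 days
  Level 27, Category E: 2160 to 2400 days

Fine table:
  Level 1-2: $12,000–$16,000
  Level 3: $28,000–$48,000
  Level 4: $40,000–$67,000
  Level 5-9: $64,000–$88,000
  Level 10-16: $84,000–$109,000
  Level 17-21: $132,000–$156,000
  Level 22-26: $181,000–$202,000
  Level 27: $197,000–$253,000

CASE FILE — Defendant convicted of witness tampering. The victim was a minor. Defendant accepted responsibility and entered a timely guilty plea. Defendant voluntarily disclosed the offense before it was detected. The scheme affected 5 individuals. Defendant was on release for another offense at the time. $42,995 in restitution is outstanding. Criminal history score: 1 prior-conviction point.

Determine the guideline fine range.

$181,000–$202,000

Base offense level for witness tampering: 20.
A1 applies (level before this adjustment is 20 < 21, so +1): 20 + 1 = 21.
A2 applies (level before this adjustment is 21 ≥ 16, so +3): 21 + 3 = 24.
A3 applies: 24 + 2 = 26.
A4 applies: 26 − 1 = 25.
A6 does not apply.
A7 applies: 25 − 3 = 22.
A8 does not apply.
Final offense level: 22.
Level 22 falls in the 22-26 band.
Fine table: Level 22-26 → $181,000–$202,000.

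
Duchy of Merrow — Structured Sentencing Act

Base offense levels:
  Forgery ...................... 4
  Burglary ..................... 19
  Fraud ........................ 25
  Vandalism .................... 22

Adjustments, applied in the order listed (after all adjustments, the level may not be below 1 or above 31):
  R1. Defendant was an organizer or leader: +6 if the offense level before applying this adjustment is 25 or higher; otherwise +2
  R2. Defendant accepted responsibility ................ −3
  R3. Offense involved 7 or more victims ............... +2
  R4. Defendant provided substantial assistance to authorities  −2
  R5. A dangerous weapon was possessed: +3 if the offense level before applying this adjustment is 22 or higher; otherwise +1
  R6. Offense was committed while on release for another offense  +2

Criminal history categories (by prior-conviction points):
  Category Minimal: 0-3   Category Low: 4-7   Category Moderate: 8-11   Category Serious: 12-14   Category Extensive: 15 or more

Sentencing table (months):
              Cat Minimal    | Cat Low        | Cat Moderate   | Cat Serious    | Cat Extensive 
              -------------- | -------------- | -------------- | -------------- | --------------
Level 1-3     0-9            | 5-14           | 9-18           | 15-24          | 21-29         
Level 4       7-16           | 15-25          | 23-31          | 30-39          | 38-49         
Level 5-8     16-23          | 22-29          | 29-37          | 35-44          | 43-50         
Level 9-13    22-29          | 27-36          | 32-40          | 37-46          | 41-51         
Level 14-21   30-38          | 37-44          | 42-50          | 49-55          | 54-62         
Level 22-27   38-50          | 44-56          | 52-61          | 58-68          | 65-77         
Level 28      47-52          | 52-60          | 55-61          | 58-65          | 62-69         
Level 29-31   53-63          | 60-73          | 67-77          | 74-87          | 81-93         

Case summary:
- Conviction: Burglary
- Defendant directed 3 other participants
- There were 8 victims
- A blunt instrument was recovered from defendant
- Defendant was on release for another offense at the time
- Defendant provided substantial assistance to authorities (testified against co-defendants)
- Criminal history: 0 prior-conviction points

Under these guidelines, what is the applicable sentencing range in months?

Base offense level for burglary: 19.
R1 applies (level before this adjustment is 19 < 25, so +2): 19 + 2 = 21.
R3 applies: 21 + 2 = 23.
R4 applies: 23 − 2 = 21.
R5 applies (level before this adjustment is 21 < 22, so +1): 21 + 1 = 22.
R6 applies: 22 + 2 = 24.
Final offense level: 24.
Criminal history: 0 prior points → Category Minimal (0-3).
Level 24 falls in the 22-27 band.
Grid: Level 22-27 × Category Minimal = 38-50 months.

38-50 months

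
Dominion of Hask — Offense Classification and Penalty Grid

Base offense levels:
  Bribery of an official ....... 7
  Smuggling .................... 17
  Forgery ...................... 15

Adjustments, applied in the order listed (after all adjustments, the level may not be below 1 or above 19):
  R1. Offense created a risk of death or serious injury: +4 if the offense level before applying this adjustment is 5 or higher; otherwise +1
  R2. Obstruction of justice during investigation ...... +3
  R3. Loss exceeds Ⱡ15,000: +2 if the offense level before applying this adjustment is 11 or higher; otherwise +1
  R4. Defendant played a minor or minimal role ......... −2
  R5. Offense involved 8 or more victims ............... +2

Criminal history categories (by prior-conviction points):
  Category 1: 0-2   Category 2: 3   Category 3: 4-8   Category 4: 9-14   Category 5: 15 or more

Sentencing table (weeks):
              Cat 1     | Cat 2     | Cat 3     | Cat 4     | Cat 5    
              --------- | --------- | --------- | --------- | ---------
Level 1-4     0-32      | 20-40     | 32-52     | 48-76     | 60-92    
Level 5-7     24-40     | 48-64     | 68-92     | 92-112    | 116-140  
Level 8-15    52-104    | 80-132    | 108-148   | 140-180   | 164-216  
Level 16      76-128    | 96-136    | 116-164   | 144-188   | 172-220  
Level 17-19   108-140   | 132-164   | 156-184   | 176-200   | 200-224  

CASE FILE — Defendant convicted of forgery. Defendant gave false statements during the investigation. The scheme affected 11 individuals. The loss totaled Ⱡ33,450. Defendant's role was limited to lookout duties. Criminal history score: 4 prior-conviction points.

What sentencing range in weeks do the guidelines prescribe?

156-184 weeks

Base offense level for forgery: 15.
R1 does not apply.
R2 applies: 15 + 3 = 18.
R3 applies (level before this adjustment is 18 ≥ 11, so +2): 18 + 2 = 20.
R4 applies: 20 − 2 = 18.
R5 applies: 18 + 2 = 20.
Level 20 exceeds the maximum of 19; capped at 19.
Final offense level: 19.
Criminal history: 4 prior points → Category 3 (4-8).
Level 19 falls in the 17-19 band.
Grid: Level 17-19 × Category 3 = 156-184 weeks.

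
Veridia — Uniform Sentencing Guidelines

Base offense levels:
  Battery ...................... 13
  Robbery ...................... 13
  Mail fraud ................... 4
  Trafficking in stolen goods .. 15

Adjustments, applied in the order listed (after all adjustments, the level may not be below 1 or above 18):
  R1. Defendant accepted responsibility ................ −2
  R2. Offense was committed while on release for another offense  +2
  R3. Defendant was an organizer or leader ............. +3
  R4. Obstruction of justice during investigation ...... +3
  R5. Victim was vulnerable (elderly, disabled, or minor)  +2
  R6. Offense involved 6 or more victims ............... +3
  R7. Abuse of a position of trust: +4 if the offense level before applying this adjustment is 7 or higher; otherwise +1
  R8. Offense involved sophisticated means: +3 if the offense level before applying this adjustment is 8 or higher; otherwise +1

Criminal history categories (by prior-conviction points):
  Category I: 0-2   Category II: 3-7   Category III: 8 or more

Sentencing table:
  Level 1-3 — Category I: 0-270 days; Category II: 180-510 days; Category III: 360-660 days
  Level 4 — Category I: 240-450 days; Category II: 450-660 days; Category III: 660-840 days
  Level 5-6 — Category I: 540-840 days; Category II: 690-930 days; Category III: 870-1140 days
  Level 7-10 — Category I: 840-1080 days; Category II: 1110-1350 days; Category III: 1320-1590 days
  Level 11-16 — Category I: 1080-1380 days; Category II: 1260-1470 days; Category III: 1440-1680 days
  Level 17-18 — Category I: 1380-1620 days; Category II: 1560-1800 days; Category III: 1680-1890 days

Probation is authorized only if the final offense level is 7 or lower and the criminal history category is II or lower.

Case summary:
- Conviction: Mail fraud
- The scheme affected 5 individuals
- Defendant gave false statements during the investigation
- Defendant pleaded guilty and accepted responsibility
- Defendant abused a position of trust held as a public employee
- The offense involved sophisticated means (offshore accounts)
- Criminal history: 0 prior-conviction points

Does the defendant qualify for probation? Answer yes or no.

Base offense level for mail fraud: 4.
R1 applies: 4 − 2 = 2.
R4 applies: 2 + 3 = 5.
R7 applies (level before this adjustment is 5 < 7, so +1): 5 + 1 = 6.
R8 applies (level before this adjustment is 6 < 8, so +1): 6 + 1 = 7.
Final offense level: 7.
Criminal history: 0 prior points → Category I (0-2).
Level 7 falls in the 7-10 band.
Grid: Level 7-10 × Category I = 840-1080 days.
Probation check: level 7 ≤ 7 and category I ≤ II → eligible.

Yes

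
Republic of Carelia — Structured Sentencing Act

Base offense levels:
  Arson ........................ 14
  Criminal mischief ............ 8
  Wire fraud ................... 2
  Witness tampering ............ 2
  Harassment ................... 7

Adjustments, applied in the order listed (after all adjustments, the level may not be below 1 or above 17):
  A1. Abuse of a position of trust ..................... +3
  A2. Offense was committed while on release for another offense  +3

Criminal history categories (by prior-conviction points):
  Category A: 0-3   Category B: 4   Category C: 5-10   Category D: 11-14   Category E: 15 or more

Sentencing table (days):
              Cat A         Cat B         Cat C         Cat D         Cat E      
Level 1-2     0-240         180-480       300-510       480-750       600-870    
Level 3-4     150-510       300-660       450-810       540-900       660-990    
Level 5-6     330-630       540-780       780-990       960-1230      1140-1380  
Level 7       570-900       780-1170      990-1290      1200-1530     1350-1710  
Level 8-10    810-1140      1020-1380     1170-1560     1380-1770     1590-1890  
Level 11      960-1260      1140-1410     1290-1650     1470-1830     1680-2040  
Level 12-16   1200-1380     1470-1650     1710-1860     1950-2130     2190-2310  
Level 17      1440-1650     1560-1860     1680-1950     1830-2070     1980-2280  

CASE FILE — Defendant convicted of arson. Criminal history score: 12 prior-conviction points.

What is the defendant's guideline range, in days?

1950-2130 days

Base offense level for arson: 14.
Final offense level: 14.
Criminal history: 12 prior points → Category D (11-14).
Level 14 falls in the 12-16 band.
Grid: Level 12-16 × Category D = 1950-2130 days.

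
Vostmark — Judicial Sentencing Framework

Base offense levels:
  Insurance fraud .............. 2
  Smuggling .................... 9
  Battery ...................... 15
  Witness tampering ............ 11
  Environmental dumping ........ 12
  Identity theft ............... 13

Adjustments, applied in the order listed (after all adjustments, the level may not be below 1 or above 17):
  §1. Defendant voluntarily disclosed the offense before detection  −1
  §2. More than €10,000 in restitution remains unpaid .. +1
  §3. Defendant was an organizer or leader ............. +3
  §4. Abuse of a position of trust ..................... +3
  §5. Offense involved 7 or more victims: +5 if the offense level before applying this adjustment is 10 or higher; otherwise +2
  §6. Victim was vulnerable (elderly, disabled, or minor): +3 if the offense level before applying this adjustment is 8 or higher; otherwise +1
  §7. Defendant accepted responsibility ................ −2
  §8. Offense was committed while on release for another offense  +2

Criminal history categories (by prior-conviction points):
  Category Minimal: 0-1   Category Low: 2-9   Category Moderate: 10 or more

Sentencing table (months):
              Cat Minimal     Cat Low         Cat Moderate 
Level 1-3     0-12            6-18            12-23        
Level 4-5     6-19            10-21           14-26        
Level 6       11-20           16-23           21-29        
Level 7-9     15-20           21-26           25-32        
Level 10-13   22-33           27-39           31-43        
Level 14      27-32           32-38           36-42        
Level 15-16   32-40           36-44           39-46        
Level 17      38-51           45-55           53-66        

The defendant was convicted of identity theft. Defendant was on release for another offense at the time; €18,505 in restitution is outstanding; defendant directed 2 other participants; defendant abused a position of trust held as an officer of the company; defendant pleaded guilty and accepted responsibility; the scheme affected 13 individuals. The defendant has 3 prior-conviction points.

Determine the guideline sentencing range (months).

45-55 months

Base offense level for identity theft: 13.
§2 applies: 13 + 1 = 14.
§3 applies: 14 + 3 = 17.
§4 applies: 17 + 3 = 20.
§5 applies (level before this adjustment is 20 ≥ 10, so +5): 20 + 5 = 25.
§6 does not apply.
§7 applies: 25 − 2 = 23.
§8 applies: 23 + 2 = 25.
Level 25 exceeds the maximum of 17; capped at 17.
Final offense level: 17.
Criminal history: 3 prior points → Category Low (2-9).
Level 17 falls in the 17 band.
Grid: Level 17 × Category Low = 45-55 months.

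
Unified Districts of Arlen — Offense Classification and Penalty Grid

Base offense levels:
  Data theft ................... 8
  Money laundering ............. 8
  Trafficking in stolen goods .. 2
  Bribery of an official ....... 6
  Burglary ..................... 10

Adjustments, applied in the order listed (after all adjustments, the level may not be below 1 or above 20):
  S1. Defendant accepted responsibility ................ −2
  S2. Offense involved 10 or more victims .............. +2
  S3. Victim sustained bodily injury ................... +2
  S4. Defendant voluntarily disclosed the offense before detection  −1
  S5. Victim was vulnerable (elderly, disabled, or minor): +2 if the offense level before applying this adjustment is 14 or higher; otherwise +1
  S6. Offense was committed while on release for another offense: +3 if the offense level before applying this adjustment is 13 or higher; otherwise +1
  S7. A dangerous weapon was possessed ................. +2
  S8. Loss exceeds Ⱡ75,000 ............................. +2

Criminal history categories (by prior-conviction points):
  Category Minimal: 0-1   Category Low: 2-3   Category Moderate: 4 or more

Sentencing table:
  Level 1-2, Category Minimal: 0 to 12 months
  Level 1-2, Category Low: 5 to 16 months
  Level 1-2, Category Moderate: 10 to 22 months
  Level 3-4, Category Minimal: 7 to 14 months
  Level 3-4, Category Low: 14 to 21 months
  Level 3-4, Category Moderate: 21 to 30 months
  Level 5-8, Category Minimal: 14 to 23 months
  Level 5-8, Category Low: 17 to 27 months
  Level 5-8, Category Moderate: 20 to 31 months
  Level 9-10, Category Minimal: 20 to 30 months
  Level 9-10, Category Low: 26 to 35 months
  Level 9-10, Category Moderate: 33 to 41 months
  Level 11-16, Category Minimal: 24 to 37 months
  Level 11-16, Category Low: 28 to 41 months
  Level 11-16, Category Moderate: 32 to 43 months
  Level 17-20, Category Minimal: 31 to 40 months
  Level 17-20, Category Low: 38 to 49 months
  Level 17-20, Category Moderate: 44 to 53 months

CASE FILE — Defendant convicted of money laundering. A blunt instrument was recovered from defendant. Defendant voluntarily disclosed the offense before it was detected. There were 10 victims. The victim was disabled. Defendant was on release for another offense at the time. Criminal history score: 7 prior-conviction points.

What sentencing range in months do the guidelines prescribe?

Base offense level for money laundering: 8.
S2 applies: 8 + 2 = 10.
S4 applies: 10 − 1 = 9.
S5 applies (level before this adjustment is 9 < 14, so +1): 9 + 1 = 10.
S6 applies (level before this adjustment is 10 < 13, so +1): 10 + 1 = 11.
S7 applies: 11 + 2 = 13.
Final offense level: 13.
Criminal history: 7 prior points → Category Moderate (4+).
Level 13 falls in the 11-16 band.
Grid: Level 11-16 × Category Moderate = 32-43 months.

32-43 months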